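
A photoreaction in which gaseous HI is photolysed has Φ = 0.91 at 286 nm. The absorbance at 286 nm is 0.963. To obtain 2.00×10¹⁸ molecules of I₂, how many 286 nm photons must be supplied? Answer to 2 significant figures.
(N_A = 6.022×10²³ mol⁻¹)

Product: 2.00×10¹⁸ / 6.022×10²³ = 3.321×10⁻⁶ mol.
Photons that must be absorbed: 3.321×10⁻⁶ / 0.91 = 3.649×10⁻⁶ mol.
Fraction absorbed: 1 − 10^(−0.963) = 0.8911.
Incident photons needed: 3.649×10⁻⁶ / 0.8911 = 4.095×10⁻⁶ mol.
Photon count: 4.095×10⁻⁶ × 6.022×10²³ = 2.5×10¹⁸.

2.5×10¹⁸ photons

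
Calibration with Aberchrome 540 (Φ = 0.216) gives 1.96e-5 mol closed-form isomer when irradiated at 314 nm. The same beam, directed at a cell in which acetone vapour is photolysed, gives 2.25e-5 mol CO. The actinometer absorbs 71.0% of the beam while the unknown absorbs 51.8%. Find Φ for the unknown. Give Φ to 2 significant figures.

Photons absorbed by the actinometer: 1.96e-5 / 0.216 = 9.074e-5 mol.
Incident flux: 9.074e-5 / 0.710 = 1.278e-4 einstein.
Absorbed by unknown: 0.518 × 1.278e-4 = 6.620e-5 mol.
Φ(unknown) = 2.25e-5 / 6.620e-5 = 0.34.

Φ = 0.34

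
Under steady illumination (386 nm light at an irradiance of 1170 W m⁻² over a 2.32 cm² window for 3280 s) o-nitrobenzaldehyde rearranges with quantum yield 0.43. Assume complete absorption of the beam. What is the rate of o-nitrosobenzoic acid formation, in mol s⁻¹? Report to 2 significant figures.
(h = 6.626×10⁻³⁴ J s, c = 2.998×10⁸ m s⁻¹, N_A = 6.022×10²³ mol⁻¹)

3.8×10⁻⁷ mol s⁻¹

Photon energy at 386 nm: hc/λ = (6.626×10⁻³⁴)(2.998×10⁸)/(386×10⁻⁹) = 5.146×10⁻¹⁹ J.
Energy delivered: (1170 W m⁻²)(2.32×10⁻⁴ m²)(3280 s) = 890.3 J.
Photons incident: 890.3 / 5.146×10⁻¹⁹ = 1.730×10²¹, i.e. 1.730×10²¹/6.022×10²³ = 0.002873 mol.
Product formed: 0.43 × 0.002873 = 0.001235 mol.
Rate: 0.001235 / 3280 s = 3.8×10⁻⁷ mol s⁻¹.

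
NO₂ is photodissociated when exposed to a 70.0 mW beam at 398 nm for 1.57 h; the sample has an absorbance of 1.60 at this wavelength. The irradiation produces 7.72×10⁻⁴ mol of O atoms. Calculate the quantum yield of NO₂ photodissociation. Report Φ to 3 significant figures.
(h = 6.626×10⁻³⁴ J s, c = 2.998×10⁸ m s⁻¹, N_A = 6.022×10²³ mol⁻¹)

Φ = 0.602

Photon energy at 398 nm: hc/λ = (6.626×10⁻³⁴)(2.998×10⁸)/(398×10⁻⁹) = 4.991×10⁻¹⁹ J.
Energy delivered: (70.0 mW)(5652 s) = 395.6 J.
Photons incident: 395.6 / 4.991×10⁻¹⁹ = 7.926×10²⁰, i.e. 7.926×10²⁰/6.022×10²³ = 0.001316 mol.
Fraction absorbed: 1 − 10^(−1.60) = 0.9749.
Photons absorbed: 0.9749 × 0.001316 = 0.001283 mol.
Φ = 7.72×10⁻⁴ mol / 0.001283 mol photons = 0.602.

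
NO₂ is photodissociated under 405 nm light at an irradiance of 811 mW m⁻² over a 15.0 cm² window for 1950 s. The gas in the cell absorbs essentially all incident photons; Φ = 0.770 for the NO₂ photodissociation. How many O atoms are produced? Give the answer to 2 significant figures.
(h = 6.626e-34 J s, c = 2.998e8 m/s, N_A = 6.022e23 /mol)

Photon energy at 405 nm: hc/λ = (6.626e-34)(2.998e8)/(405e-9) = 4.905e-19 J.
Energy delivered: (811 mW m⁻²)(15.0e-4 m²)(1950 s) = 2.372 J.
Photons incident: 2.372 / 4.905e-19 = 4.836e18, i.e. 4.836e18/6.022e23 = 8.031e-6 mol.
Product: Φ × n_abs = 0.770 × 8.031e-6 = 6.184e-6 mol.
As a count: 6.184e-6 × 6.022e23 = 3.7e18.

3.7e18 atoms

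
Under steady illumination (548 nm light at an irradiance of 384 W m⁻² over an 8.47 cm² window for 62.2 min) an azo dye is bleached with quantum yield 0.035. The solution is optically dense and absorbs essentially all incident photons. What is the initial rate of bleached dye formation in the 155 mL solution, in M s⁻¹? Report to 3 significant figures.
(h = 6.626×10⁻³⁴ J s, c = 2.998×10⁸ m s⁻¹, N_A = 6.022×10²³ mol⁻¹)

3.36×10⁻⁷ M s⁻¹

Photon energy at 548 nm: hc/λ = (6.626×10⁻³⁴)(2.998×10⁸)/(548×10⁻⁹) = 3.625×10⁻¹⁹ J.
Energy delivered: (384 W m⁻²)(8.47×10⁻⁴ m²)(3732 s) = 1214 J.
Photons incident: 1214 / 3.625×10⁻¹⁹ = 3.349×10²¹, i.e. 3.349×10²¹/6.022×10²³ = 0.005561 mol.
Product formed: 0.035 × 0.005561 = 1.946×10⁻⁴ mol.
Rate: 1.946×10⁻⁴ mol / (3732 s × 0.155 L) = 3.36×10⁻⁷ M s⁻¹.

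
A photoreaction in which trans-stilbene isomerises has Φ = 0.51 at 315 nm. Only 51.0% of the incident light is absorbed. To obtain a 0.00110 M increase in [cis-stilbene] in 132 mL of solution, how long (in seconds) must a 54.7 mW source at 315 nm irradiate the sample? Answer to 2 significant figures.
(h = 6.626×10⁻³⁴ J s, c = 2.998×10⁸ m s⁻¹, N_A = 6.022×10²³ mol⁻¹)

Product: (0.00110 M)(0.132 L) = 1.452×10⁻⁴ mol.
Photons that must be absorbed: 1.452×10⁻⁴ / 0.51 = 2.847×10⁻⁴ mol.
Incident photons needed: 2.847×10⁻⁴ / 0.510 = 5.582×10⁻⁴ mol.
Photon energy: hc/λ = 6.306×10⁻¹⁹ J; per mole, 3.797×10⁵ J mol⁻¹.
Energy required: 5.582×10⁻⁴ × 3.797×10⁵ = 211.9 J.
Time: 211.9 J / 0.0547 W = 3900 s.

t ≈ 3900 s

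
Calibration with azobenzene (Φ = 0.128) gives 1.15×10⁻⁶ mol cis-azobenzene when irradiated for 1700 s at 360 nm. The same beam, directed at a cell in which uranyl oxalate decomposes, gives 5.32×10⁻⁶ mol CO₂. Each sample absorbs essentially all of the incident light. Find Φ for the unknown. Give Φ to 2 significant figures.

Photons absorbed by the actinometer: 1.15×10⁻⁶ / 0.128 = 8.984×10⁻⁶ mol.
Φ(unknown) = 5.32×10⁻⁶ / 8.984×10⁻⁶ = 0.59.

Φ = 0.59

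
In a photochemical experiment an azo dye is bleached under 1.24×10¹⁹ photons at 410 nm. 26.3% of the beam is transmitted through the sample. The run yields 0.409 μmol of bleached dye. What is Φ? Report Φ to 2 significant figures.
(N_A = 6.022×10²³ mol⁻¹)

Φ = 0.027

Product: 0.409 μmol = 4.09×10⁻⁷ mol.
Moles of photons: 1.24×10¹⁹ / 6.022×10²³ = 2.059×10⁻⁵ mol.
Fraction absorbed: 1 − 26.3/100 = 0.7370.
Photons absorbed: 0.7370 × 2.059×10⁻⁵ = 1.517×10⁻⁵ mol.
Φ = 4.09×10⁻⁷ mol / 1.517×10⁻⁵ mol photons = 0.027.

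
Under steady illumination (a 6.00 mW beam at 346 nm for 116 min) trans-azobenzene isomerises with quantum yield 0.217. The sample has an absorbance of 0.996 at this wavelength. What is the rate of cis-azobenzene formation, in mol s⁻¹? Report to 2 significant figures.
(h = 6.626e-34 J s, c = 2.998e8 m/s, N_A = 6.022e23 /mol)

3.4e-9 mol s⁻¹

Photon energy at 346 nm: hc/λ = (6.626e-34)(2.998e8)/(346e-9) = 5.741e-19 J.
Energy delivered: (6.00 mW)(6960 s) = 41.76 J.
Photons incident: 41.76 / 5.741e-19 = 7.274e19, i.e. 7.274e19/6.022e23 = 1.208e-4 mol.
Fraction absorbed: 1 − 10^(−0.996) = 0.8991.
Photons absorbed: 0.8991 × 1.208e-4 = 1.086e-4 mol.
Product formed: 0.217 × 1.086e-4 = 2.357e-5 mol.
Rate: 2.357e-5 / 6960 s = 3.4e-9 mol s⁻¹.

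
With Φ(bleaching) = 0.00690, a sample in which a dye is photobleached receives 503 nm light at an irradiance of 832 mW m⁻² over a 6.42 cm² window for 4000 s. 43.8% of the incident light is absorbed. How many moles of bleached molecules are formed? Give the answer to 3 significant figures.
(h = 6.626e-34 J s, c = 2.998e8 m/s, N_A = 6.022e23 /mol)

Photon energy at 503 nm: hc/λ = (6.626e-34)(2.998e8)/(503e-9) = 3.949e-19 J.
Energy delivered: (832 mW m⁻²)(6.42e-4 m²)(4000 s) = 2.137 J.
Photons incident: 2.137 / 3.949e-19 = 5.411e18, i.e. 5.411e18/6.022e23 = 8.985e-6 mol.
Photons absorbed: 0.438 × 8.985e-6 = 3.935e-6 mol.
Product: Φ × n_abs = 0.00690 × 3.935e-6 = 2.715e-8 mol.

2.72e-8 mol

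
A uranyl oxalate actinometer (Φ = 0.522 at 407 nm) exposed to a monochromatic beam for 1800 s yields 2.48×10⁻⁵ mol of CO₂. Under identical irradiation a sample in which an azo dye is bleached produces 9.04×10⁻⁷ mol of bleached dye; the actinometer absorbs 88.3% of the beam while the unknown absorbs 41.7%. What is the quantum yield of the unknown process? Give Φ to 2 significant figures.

Photons absorbed by the actinometer: 2.48×10⁻⁵ / 0.522 = 4.751×10⁻⁵ mol.
Incident flux: 4.751×10⁻⁵ / 0.883 = 5.381×10⁻⁵ einstein.
Absorbed by unknown: 0.417 × 5.381×10⁻⁵ = 2.244×10⁻⁵ mol.
Φ(unknown) = 9.04×10⁻⁷ / 2.244×10⁻⁵ = 0.040.

Φ = 0.040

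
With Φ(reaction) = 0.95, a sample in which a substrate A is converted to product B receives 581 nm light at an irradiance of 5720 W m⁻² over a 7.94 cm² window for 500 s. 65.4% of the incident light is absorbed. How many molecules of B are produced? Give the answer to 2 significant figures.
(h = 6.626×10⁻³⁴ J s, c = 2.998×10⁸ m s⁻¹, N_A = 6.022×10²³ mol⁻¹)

Photon energy at 581 nm: hc/λ = (6.626×10⁻³⁴)(2.998×10⁸)/(581×10⁻⁹) = 3.419×10⁻¹⁹ J.
Energy delivered: (5720 W m⁻²)(7.94×10⁻⁴ m²)(500 s) = 2271 J.
Photons incident: 2271 / 3.419×10⁻¹⁹ = 6.642×10²¹, i.e. 6.642×10²¹/6.022×10²³ = 0.01103 mol.
Photons absorbed: 0.654 × 0.01103 = 0.007214 mol.
Product: Φ × n_abs = 0.95 × 0.007214 = 0.006853 mol.
As a count: 0.006853 × 6.022×10²³ = 4.1×10²¹.

4.1×10²¹ molecules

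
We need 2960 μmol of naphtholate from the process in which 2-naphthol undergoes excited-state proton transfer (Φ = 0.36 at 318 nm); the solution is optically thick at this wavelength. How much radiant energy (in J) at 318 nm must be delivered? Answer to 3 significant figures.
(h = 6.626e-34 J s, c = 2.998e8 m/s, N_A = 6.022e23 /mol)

Product: 2960 μmol = 0.00296 mol.
Photons that must be absorbed: 0.00296 / 0.36 = 0.008222 mol.
Photon energy: hc/λ = 6.247e-19 J; per mole, 3.762e5 J mol⁻¹.
Energy required: 0.008222 × 3.762e5 = 3090 J.

3090 J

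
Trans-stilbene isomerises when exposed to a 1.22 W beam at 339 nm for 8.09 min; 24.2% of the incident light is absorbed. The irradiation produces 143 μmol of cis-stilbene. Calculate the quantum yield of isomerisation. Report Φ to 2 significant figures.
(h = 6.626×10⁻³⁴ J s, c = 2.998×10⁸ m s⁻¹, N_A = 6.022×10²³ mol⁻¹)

Φ = 0.35

Product: 143 μmol = 1.43×10⁻⁴ mol.
Photon energy at 339 nm: hc/λ = (6.626×10⁻³⁴)(2.998×10⁸)/(339×10⁻⁹) = 5.860×10⁻¹⁹ J.
Energy delivered: (1.22 W)(485.4 s) = 592.2 J.
Photons incident: 592.2 / 5.860×10⁻¹⁹ = 1.011×10²¹, i.e. 1.011×10²¹/6.022×10²³ = 0.001679 mol.
Photons absorbed: 0.242 × 0.001679 = 4.063×10⁻⁴ mol.
Φ = 1.43×10⁻⁴ mol / 4.063×10⁻⁴ mol photons = 0.35.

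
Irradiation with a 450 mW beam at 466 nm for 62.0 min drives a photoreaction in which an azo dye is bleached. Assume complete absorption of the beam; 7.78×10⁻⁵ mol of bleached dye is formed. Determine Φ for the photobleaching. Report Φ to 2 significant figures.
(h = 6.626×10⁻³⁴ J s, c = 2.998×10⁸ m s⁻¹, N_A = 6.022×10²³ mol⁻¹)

Photon energy at 466 nm: hc/λ = (6.626×10⁻³⁴)(2.998×10⁸)/(466×10⁻⁹) = 4.263×10⁻¹⁹ J.
Energy delivered: (450 mW)(3720 s) = 1674 J.
Photons incident: 1674 / 4.263×10⁻¹⁹ = 3.927×10²¹, i.e. 3.927×10²¹/6.022×10²³ = 0.006521 mol.
Φ = 7.78×10⁻⁵ mol / 0.006521 mol photons = 0.012.

Φ = 0.012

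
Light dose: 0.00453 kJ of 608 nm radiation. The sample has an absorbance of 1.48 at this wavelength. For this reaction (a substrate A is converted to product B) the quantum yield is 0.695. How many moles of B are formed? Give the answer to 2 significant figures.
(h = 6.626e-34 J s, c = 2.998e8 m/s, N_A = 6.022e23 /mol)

Photon energy at 608 nm: hc/λ = (6.626e-34)(2.998e8)/(608e-9) = 3.267e-19 J.
Incident energy: 0.00453 kJ = 4.53 J.
Photons incident: 4.53 / 3.267e-19 = 1.387e19, i.e. 1.387e19/6.022e23 = 2.303e-5 mol.
Fraction absorbed: 1 − 10^(−1.48) = 0.9669.
Photons absorbed: 0.9669 × 2.303e-5 = 2.227e-5 mol.
Product: Φ × n_abs = 0.695 × 2.227e-5 = 1.548e-5 mol.

1.5e-5 mol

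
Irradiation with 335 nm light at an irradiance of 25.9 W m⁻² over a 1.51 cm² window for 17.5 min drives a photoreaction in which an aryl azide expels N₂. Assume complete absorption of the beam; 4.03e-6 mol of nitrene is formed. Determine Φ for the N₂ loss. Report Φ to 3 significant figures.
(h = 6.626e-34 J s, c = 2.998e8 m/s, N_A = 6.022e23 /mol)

Φ = 0.350

Photon energy at 335 nm: hc/λ = (6.626e-34)(2.998e8)/(335e-9) = 5.930e-19 J.
Energy delivered: (25.9 W m⁻²)(1.51e-4 m²)(1050 s) = 4.106 J.
Photons incident: 4.106 / 5.930e-19 = 6.924e18, i.e. 6.924e18/6.022e23 = 1.150e-5 mol.
Φ = 4.03e-6 mol / 1.150e-5 mol photons = 0.350.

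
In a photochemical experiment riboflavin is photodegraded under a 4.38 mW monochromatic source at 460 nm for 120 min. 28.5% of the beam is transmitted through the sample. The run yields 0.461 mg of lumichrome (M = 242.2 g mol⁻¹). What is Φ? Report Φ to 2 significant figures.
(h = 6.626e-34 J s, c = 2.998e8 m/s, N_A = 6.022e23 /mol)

Φ = 0.022

Product: 0.461 mg / 242.2 g mol⁻¹ = 1.903e-6 mol.
Photon energy at 460 nm: hc/λ = (6.626e-34)(2.998e8)/(460e-9) = 4.318e-19 J.
Energy delivered: (4.38 mW)(7200 s) = 31.54 J.
Photons incident: 31.54 / 4.318e-19 = 7.304e19, i.e. 7.304e19/6.022e23 = 1.213e-4 mol.
Fraction absorbed: 1 − 28.5/100 = 0.7150.
Photons absorbed: 0.7150 × 1.213e-4 = 8.673e-5 mol.
Φ = 1.903e-6 mol / 8.673e-5 mol photons = 0.022.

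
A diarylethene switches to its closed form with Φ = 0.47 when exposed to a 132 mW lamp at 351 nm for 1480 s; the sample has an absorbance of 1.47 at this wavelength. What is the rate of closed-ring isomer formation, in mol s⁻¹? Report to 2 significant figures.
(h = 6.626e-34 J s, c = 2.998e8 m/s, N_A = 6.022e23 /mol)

Photon energy at 351 nm: hc/λ = (6.626e-34)(2.998e8)/(351e-9) = 5.659e-19 J.
Energy delivered: (132 mW)(1480 s) = 195.4 J.
Photons incident: 195.4 / 5.659e-19 = 3.453e20, i.e. 3.453e20/6.022e23 = 5.734e-4 mol.
Fraction absorbed: 1 − 10^(−1.47) = 0.9661.
Photons absorbed: 0.9661 × 5.734e-4 = 5.540e-4 mol.
Product formed: 0.47 × 5.540e-4 = 2.604e-4 mol.
Rate: 2.604e-4 / 1480 s = 1.8e-7 mol s⁻¹.

1.8e-7 mol s⁻¹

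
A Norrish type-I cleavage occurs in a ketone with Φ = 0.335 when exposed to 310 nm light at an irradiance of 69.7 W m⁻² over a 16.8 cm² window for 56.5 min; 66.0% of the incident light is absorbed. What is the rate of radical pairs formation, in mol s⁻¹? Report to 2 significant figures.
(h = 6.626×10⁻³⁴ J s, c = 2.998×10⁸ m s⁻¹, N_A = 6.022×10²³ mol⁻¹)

Photon energy at 310 nm: hc/λ = (6.626×10⁻³⁴)(2.998×10⁸)/(310×10⁻⁹) = 6.408×10⁻¹⁹ J.
Energy delivered: (69.7 W m⁻²)(16.8×10⁻⁴ m²)(3390 s) = 397.0 J.
Photons incident: 397.0 / 6.408×10⁻¹⁹ = 6.195×10²⁰, i.e. 6.195×10²⁰/6.022×10²³ = 0.001029 mol.
Photons absorbed: 0.660 × 0.001029 = 6.791×10⁻⁴ mol.
Product formed: 0.335 × 6.791×10⁻⁴ = 2.275×10⁻⁴ mol.
Rate: 2.275×10⁻⁴ / 3390 s = 6.7×10⁻⁸ mol s⁻¹.

6.7×10⁻⁸ mol s⁻¹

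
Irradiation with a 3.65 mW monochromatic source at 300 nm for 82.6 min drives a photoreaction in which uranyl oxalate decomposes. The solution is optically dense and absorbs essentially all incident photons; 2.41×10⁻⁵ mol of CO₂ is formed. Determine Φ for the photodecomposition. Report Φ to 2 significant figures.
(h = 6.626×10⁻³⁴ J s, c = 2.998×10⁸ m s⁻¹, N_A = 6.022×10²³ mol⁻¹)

Φ = 0.53

Photon energy at 300 nm: hc/λ = (6.626×10⁻³⁴)(2.998×10⁸)/(300×10⁻⁹) = 6.622×10⁻¹⁹ J.
Energy delivered: (3.65 mW)(4956 s) = 18.09 J.
Photons incident: 18.09 / 6.622×10⁻¹⁹ = 2.732×10¹⁹, i.e. 2.732×10¹⁹/6.022×10²³ = 4.537×10⁻⁵ mol.
Φ = 2.41×10⁻⁵ mol / 4.537×10⁻⁵ mol photons = 0.53.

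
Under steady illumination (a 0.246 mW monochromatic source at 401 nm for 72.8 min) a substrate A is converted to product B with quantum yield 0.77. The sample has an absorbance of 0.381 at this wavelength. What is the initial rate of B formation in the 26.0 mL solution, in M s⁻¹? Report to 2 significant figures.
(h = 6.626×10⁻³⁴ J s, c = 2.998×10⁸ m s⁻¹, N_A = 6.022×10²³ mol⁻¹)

Photon energy at 401 nm: hc/λ = (6.626×10⁻³⁴)(2.998×10⁸)/(401×10⁻⁹) = 4.954×10⁻¹⁹ J.
Energy delivered: (0.246 mW)(4368 s) = 1.075 J.
Photons incident: 1.075 / 4.954×10⁻¹⁹ = 2.170×10¹⁸, i.e. 2.170×10¹⁸/6.022×10²³ = 3.603×10⁻⁶ mol.
Fraction absorbed: 1 − 10^(−0.381) = 0.5841.
Photons absorbed: 0.5841 × 3.603×10⁻⁶ = 2.105×10⁻⁶ mol.
Product formed: 0.77 × 2.105×10⁻⁶ = 1.621×10⁻⁶ mol.
Rate: 1.621×10⁻⁶ mol / (4368 s × 0.026 L) = 1.4×10⁻⁸ M s⁻¹.

1.4×10⁻⁸ M s⁻¹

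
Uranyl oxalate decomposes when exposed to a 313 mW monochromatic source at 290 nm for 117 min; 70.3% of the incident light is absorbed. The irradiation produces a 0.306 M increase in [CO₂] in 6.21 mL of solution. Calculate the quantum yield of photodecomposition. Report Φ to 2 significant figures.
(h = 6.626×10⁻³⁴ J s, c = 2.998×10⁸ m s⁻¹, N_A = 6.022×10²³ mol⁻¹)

Φ = 0.51

Product: (0.306 M)(0.00621 L) = 0.001900 mol.
Photon energy at 290 nm: hc/λ = (6.626×10⁻³⁴)(2.998×10⁸)/(290×10⁻⁹) = 6.850×10⁻¹⁹ J.
Energy delivered: (313 mW)(7020 s) = 2197 J.
Photons incident: 2197 / 6.850×10⁻¹⁹ = 3.207×10²¹, i.e. 3.207×10²¹/6.022×10²³ = 0.005325 mol.
Photons absorbed: 0.703 × 0.005325 = 0.003743 mol.
Φ = 0.001900 mol / 0.003743 mol photons = 0.51.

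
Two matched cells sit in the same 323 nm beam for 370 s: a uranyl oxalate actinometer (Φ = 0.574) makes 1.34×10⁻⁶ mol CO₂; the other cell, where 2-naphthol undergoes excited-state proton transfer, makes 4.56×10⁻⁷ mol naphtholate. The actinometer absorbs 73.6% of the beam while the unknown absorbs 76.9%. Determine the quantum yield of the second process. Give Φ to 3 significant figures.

Φ = 0.187

Photons absorbed by the actinometer: 1.34×10⁻⁶ / 0.574 = 2.334×10⁻⁶ mol.
Incident flux: 2.334×10⁻⁶ / 0.736 = 3.171×10⁻⁶ einstein.
Absorbed by unknown: 0.769 × 3.171×10⁻⁶ = 2.438×10⁻⁶ mol.
Φ(unknown) = 4.56×10⁻⁷ / 2.438×10⁻⁶ = 0.187.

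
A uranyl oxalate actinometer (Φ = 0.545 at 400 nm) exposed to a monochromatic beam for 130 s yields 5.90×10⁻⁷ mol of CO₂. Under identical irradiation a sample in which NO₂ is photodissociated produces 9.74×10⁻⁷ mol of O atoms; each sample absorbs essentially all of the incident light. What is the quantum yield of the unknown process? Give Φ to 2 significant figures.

Φ = 0.90

Photons absorbed by the actinometer: 5.90×10⁻⁷ / 0.545 = 1.083×10⁻⁶ mol.
Φ(unknown) = 9.74×10⁻⁷ / 1.083×10⁻⁶ = 0.90.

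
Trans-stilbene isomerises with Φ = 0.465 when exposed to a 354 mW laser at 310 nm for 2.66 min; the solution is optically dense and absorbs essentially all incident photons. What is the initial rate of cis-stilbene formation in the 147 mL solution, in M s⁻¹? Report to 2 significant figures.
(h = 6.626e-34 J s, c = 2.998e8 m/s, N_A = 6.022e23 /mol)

Photon energy at 310 nm: hc/λ = (6.626e-34)(2.998e8)/(310e-9) = 6.408e-19 J.
Energy delivered: (354 mW)(159.6 s) = 56.50 J.
Photons incident: 56.50 / 6.408e-19 = 8.817e19, i.e. 8.817e19/6.022e23 = 1.464e-4 mol.
Product formed: 0.465 × 1.464e-4 = 6.808e-5 mol.
Rate: 6.808e-5 mol / (159.6 s × 0.147 L) = 2.9e-6 M s⁻¹.

2.9e-6 M s⁻¹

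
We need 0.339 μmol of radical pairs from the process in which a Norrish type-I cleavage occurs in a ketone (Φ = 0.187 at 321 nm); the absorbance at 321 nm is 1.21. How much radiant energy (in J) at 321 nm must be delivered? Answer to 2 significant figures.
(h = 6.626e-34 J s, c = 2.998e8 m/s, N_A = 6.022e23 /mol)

0.72 J

Product: 0.339 μmol = 3.39e-7 mol.
Photons that must be absorbed: 3.39e-7 / 0.187 = 1.813e-6 mol.
Fraction absorbed: 1 − 10^(−1.21) = 0.9383.
Incident photons needed: 1.813e-6 / 0.9383 = 1.932e-6 mol.
Photon energy: hc/λ = 6.188e-19 J; per mole, 3.726e5 J mol⁻¹.
Energy required: 1.932e-6 × 3.726e5 = 0.72 J.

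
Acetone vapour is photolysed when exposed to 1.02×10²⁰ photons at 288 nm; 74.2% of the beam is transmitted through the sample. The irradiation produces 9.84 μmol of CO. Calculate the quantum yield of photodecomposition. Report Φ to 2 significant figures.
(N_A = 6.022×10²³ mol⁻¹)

Product: 9.84 μmol = 9.84×10⁻⁶ mol.
Moles of photons: 1.02×10²⁰ / 6.022×10²³ = 1.694×10⁻⁴ mol.
Fraction absorbed: 1 − 74.2/100 = 0.2580.
Photons absorbed: 0.2580 × 1.694×10⁻⁴ = 4.371×10⁻⁵ mol.
Φ = 9.84×10⁻⁶ mol / 4.371×10⁻⁵ mol photons = 0.23.

Φ = 0.23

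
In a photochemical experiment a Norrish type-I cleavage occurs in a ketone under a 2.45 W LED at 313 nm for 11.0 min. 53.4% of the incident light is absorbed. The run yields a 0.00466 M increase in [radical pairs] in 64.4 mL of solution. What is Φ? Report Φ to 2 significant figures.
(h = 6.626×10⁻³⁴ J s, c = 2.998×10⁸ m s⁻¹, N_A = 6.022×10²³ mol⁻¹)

Φ = 0.13

Product: (0.00466 M)(0.0644 L) = 3.001×10⁻⁴ mol.
Photon energy at 313 nm: hc/λ = (6.626×10⁻³⁴)(2.998×10⁸)/(313×10⁻⁹) = 6.347×10⁻¹⁹ J.
Energy delivered: (2.45 W)(660 s) = 1617 J.
Photons incident: 1617 / 6.347×10⁻¹⁹ = 2.548×10²¹, i.e. 2.548×10²¹/6.022×10²³ = 0.004231 mol.
Photons absorbed: 0.534 × 0.004231 = 0.002259 mol.
Φ = 3.001×10⁻⁴ mol / 0.002259 mol photons = 0.13.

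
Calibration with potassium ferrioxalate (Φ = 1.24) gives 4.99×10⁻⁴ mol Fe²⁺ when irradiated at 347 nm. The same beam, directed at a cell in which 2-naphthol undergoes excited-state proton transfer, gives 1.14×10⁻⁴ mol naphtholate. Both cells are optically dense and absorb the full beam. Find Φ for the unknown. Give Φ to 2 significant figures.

Φ = 0.28

Photons absorbed by the actinometer: 4.99×10⁻⁴ / 1.24 = 4.024×10⁻⁴ mol.
Φ(unknown) = 1.14×10⁻⁴ / 4.024×10⁻⁴ = 0.28.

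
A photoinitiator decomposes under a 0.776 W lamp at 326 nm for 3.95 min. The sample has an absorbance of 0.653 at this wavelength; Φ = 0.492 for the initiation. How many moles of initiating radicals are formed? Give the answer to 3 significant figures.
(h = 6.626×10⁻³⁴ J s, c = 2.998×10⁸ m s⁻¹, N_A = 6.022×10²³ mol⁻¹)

Photon energy at 326 nm: hc/λ = (6.626×10⁻³⁴)(2.998×10⁸)/(326×10⁻⁹) = 6.093×10⁻¹⁹ J.
Energy delivered: (0.776 W)(237 s) = 183.9 J.
Photons incident: 183.9 / 6.093×10⁻¹⁹ = 3.018×10²⁰, i.e. 3.018×10²⁰/6.022×10²³ = 5.012×10⁻⁴ mol.
Fraction absorbed: 1 − 10^(−0.653) = 0.7777.
Photons absorbed: 0.7777 × 5.012×10⁻⁴ = 3.898×10⁻⁴ mol.
Product: Φ × n_abs = 0.492 × 3.898×10⁻⁴ = 1.918×10⁻⁴ mol.

1.92×10⁻⁴ mol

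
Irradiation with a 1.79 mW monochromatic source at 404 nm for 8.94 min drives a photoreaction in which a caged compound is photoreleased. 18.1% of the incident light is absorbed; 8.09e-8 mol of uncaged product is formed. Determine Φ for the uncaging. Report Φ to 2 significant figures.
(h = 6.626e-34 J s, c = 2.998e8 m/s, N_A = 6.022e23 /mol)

Photon energy at 404 nm: hc/λ = (6.626e-34)(2.998e8)/(404e-9) = 4.917e-19 J.
Energy delivered: (1.79 mW)(536.4 s) = 0.9602 J.
Photons incident: 0.9602 / 4.917e-19 = 1.953e18, i.e. 1.953e18/6.022e23 = 3.243e-6 mol.
Photons absorbed: 0.181 × 3.243e-6 = 5.870e-7 mol.
Φ = 8.09e-8 mol / 5.870e-7 mol photons = 0.14.

Φ = 0.14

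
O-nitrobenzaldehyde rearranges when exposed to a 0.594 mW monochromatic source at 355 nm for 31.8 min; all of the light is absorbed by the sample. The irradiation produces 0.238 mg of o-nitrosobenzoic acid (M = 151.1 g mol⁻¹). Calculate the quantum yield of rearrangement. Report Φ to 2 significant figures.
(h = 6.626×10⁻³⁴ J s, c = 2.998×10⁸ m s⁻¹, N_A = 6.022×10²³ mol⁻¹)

Φ = 0.47

Product: 0.238 mg / 151.1 g mol⁻¹ = 1.575×10⁻⁶ mol.
Photon energy at 355 nm: hc/λ = (6.626×10⁻³⁴)(2.998×10⁸)/(355×10⁻⁹) = 5.596×10⁻¹⁹ J.
Energy delivered: (0.594 mW)(1908 s) = 1.133 J.
Photons incident: 1.133 / 5.596×10⁻¹⁹ = 2.025×10¹⁸, i.e. 2.025×10¹⁸/6.022×10²³ = 3.363×10⁻⁶ mol.
Φ = 1.575×10⁻⁶ mol / 3.363×10⁻⁶ mol photons = 0.47.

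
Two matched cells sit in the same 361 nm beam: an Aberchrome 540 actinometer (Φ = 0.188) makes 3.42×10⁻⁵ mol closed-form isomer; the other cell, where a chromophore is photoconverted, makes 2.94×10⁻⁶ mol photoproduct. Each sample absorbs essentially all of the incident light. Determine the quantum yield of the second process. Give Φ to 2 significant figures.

Photons absorbed by the actinometer: 3.42×10⁻⁵ / 0.188 = 1.819×10⁻⁴ mol.
Φ(unknown) = 2.94×10⁻⁶ / 1.819×10⁻⁴ = 0.016.

Φ = 0.016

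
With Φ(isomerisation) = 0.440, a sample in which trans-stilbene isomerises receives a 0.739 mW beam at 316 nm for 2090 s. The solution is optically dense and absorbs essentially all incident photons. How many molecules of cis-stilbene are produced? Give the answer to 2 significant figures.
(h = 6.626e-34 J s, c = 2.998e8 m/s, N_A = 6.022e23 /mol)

Photon energy at 316 nm: hc/λ = (6.626e-34)(2.998e8)/(316e-9) = 6.286e-19 J.
Energy delivered: (0.739 mW)(2090 s) = 1.545 J.
Photons incident: 1.545 / 6.286e-19 = 2.458e18, i.e. 2.458e18/6.022e23 = 4.082e-6 mol.
Product: Φ × n_abs = 0.440 × 4.082e-6 = 1.796e-6 mol.
As a count: 1.796e-6 × 6.022e23 = 1.1e18.

1.1e18 molecules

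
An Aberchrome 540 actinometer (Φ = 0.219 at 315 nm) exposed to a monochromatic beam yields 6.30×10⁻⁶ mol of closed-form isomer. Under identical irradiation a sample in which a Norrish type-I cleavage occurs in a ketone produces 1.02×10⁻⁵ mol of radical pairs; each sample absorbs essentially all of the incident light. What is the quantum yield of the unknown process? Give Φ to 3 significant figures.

Photons absorbed by the actinometer: 6.30×10⁻⁶ / 0.219 = 2.877×10⁻⁵ mol.
Φ(unknown) = 1.02×10⁻⁵ / 2.877×10⁻⁵ = 0.355.

Φ = 0.355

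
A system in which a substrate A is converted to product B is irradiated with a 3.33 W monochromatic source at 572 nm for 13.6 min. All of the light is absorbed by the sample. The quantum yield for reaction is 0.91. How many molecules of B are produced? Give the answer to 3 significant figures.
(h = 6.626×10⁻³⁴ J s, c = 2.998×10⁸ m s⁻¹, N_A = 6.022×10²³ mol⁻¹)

Photon energy at 572 nm: hc/λ = (6.626×10⁻³⁴)(2.998×10⁸)/(572×10⁻⁹) = 3.473×10⁻¹⁹ J.
Energy delivered: (3.33 W)(816 s) = 2717 J.
Photons incident: 2717 / 3.473×10⁻¹⁹ = 7.823×10²¹, i.e. 7.823×10²¹/6.022×10²³ = 0.01299 mol.
Product: Φ × n_abs = 0.91 × 0.01299 = 0.01182 mol.
As a count: 0.01182 × 6.022×10²³ = 7.12×10²¹.

7.12×10²¹ molecules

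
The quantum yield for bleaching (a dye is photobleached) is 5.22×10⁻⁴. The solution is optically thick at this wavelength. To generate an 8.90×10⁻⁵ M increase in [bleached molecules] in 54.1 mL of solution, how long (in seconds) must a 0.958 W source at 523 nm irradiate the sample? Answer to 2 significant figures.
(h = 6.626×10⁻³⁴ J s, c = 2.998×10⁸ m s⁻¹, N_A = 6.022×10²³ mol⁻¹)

Product: (8.90×10⁻⁵ M)(0.0541 L) = 4.815×10⁻⁶ mol.
Photons that must be absorbed: 4.815×10⁻⁶ / 5.22×10⁻⁴ = 0.009224 mol.
Photon energy: hc/λ = 3.798×10⁻¹⁹ J; per mole, 2.287×10⁵ J mol⁻¹.
Energy required: 0.009224 × 2.287×10⁵ = 2110 J.
Time: 2110 J / 0.958 W = 2200 s.

t ≈ 2200 s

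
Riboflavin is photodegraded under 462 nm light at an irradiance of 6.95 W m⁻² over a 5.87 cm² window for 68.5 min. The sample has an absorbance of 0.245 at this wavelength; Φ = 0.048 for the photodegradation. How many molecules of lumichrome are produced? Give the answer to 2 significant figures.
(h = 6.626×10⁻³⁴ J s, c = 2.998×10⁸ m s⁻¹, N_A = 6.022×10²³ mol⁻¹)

8.1×10¹⁷ molecules

Photon energy at 462 nm: hc/λ = (6.626×10⁻³⁴)(2.998×10⁸)/(462×10⁻⁹) = 4.300×10⁻¹⁹ J.
Energy delivered: (6.95 W m⁻²)(5.87×10⁻⁴ m²)(4110 s) = 16.77 J.
Photons incident: 16.77 / 4.300×10⁻¹⁹ = 3.900×10¹⁹, i.e. 3.900×10¹⁹/6.022×10²³ = 6.476×10⁻⁵ mol.
Fraction absorbed: 1 − 10^(−0.245) = 0.4311.
Photons absorbed: 0.4311 × 6.476×10⁻⁵ = 2.792×10⁻⁵ mol.
Product: Φ × n_abs = 0.048 × 2.792×10⁻⁵ = 1.340×10⁻⁶ mol.
As a count: 1.340×10⁻⁶ × 6.022×10²³ = 8.1×10¹⁷.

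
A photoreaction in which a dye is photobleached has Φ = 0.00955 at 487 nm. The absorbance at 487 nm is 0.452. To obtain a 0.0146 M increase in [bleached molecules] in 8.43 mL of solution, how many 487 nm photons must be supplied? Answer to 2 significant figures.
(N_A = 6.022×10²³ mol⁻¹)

1.2×10²² photons

Product: (0.0146 M)(0.00843 L) = 1.231×10⁻⁴ mol.
Photons that must be absorbed: 1.231×10⁻⁴ / 0.00955 = 0.01289 mol.
Fraction absorbed: 1 − 10^(−0.452) = 0.6468.
Incident photons needed: 0.01289 / 0.6468 = 0.01993 mol.
Photon count: 0.01993 × 6.022×10²³ = 1.2×10²².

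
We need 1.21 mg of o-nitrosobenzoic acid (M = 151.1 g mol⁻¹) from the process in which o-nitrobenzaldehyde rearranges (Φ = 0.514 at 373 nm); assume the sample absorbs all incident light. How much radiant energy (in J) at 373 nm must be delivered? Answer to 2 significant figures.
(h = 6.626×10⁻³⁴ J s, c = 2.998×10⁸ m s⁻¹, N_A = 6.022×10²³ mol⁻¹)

Product: 1.21 mg / 151.1 g mol⁻¹ = 8.008×10⁻⁶ mol.
Photons that must be absorbed: 8.008×10⁻⁶ / 0.514 = 1.558×10⁻⁵ mol.
Photon energy: hc/λ = 5.326×10⁻¹⁹ J; per mole, 3.207×10⁵ J mol⁻¹.
Energy required: 1.558×10⁻⁵ × 3.207×10⁵ = 5.0 J.

5.0 J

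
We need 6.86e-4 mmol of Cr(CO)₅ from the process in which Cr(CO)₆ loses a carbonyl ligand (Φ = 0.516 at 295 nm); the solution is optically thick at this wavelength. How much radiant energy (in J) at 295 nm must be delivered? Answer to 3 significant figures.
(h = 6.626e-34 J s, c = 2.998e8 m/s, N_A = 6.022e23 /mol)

0.539 J

Product: 6.86e-4 mmol = 6.86e-7 mol.
Photons that must be absorbed: 6.86e-7 / 0.516 = 1.329e-6 mol.
Photon energy: hc/λ = 6.734e-19 J; per mole, 4.055e5 J mol⁻¹.
Energy required: 1.329e-6 × 4.055e5 = 0.539 J.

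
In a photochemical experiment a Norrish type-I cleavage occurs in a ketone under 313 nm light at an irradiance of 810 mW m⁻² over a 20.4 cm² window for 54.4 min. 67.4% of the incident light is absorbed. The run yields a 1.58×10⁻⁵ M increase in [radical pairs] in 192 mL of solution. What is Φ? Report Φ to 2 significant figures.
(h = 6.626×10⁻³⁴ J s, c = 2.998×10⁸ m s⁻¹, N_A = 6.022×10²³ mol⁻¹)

Φ = 0.32

Product: (1.58×10⁻⁵ M)(0.192 L) = 3.034×10⁻⁶ mol.
Photon energy at 313 nm: hc/λ = (6.626×10⁻³⁴)(2.998×10⁸)/(313×10⁻⁹) = 6.347×10⁻¹⁹ J.
Energy delivered: (810 mW m⁻²)(20.4×10⁻⁴ m²)(3264 s) = 5.393 J.
Photons incident: 5.393 / 6.347×10⁻¹⁹ = 8.497×10¹⁸, i.e. 8.497×10¹⁸/6.022×10²³ = 1.411×10⁻⁵ mol.
Photons absorbed: 0.674 × 1.411×10⁻⁵ = 9.510×10⁻⁶ mol.
Φ = 3.034×10⁻⁶ mol / 9.510×10⁻⁶ mol photons = 0.32.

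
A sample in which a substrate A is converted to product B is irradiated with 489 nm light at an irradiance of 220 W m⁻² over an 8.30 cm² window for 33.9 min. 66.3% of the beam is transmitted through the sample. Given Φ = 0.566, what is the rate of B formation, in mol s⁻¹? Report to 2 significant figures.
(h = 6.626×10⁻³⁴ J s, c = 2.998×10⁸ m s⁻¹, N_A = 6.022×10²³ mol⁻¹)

Photon energy at 489 nm: hc/λ = (6.626×10⁻³⁴)(2.998×10⁸)/(489×10⁻⁹) = 4.062×10⁻¹⁹ J.
Energy delivered: (220 W m⁻²)(8.30×10⁻⁴ m²)(2034 s) = 371.4 J.
Photons incident: 371.4 / 4.062×10⁻¹⁹ = 9.143×10²⁰, i.e. 9.143×10²⁰/6.022×10²³ = 0.001518 mol.
Fraction absorbed: 1 − 66.3/100 = 0.3370.
Photons absorbed: 0.3370 × 0.001518 = 5.116×10⁻⁴ mol.
Product formed: 0.566 × 5.116×10⁻⁴ = 2.896×10⁻⁴ mol.
Rate: 2.896×10⁻⁴ / 2034 s = 1.4×10⁻⁷ mol s⁻¹.

1.4×10⁻⁷ mol s⁻¹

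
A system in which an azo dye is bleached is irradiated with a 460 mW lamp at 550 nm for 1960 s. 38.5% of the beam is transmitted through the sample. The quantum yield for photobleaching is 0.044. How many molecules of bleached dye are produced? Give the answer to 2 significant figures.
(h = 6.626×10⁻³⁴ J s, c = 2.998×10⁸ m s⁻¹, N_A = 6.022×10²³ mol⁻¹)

Photon energy at 550 nm: hc/λ = (6.626×10⁻³⁴)(2.998×10⁸)/(550×10⁻⁹) = 3.612×10⁻¹⁹ J.
Energy delivered: (460 mW)(1960 s) = 901.6 J.
Photons incident: 901.6 / 3.612×10⁻¹⁹ = 2.496×10²¹, i.e. 2.496×10²¹/6.022×10²³ = 0.004145 mol.
Fraction absorbed: 1 − 38.5/100 = 0.6150.
Photons absorbed: 0.6150 × 0.004145 = 0.002549 mol.
Product: Φ × n_abs = 0.044 × 0.002549 = 1.122×10⁻⁴ mol.
As a count: 1.122×10⁻⁴ × 6.022×10²³ = 6.8×10¹⁹.

6.8×10¹⁹ molecules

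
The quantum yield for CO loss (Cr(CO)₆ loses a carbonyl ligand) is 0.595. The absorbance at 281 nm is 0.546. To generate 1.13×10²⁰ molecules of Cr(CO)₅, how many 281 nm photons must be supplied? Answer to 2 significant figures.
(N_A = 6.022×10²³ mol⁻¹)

2.7×10²⁰ photons

Product: 1.13×10²⁰ / 6.022×10²³ = 1.876×10⁻⁴ mol.
Photons that must be absorbed: 1.876×10⁻⁴ / 0.595 = 3.153×10⁻⁴ mol.
Fraction absorbed: 1 − 10^(−0.546) = 0.7156.
Incident photons needed: 3.153×10⁻⁴ / 0.7156 = 4.406×10⁻⁴ mol.
Photon count: 4.406×10⁻⁴ × 6.022×10²³ = 2.7×10²⁰.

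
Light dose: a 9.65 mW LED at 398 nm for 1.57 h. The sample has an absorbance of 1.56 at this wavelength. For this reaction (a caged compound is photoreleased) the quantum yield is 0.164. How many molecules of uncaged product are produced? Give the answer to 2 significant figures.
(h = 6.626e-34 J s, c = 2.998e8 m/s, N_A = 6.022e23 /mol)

Photon energy at 398 nm: hc/λ = (6.626e-34)(2.998e8)/(398e-9) = 4.991e-19 J.
Energy delivered: (9.65 mW)(5652 s) = 54.54 J.
Photons incident: 54.54 / 4.991e-19 = 1.093e20, i.e. 1.093e20/6.022e23 = 1.815e-4 mol.
Fraction absorbed: 1 − 10^(−1.56) = 0.9725.
Photons absorbed: 0.9725 × 1.815e-4 = 1.765e-4 mol.
Product: Φ × n_abs = 0.164 × 1.765e-4 = 2.895e-5 mol.
As a count: 2.895e-5 × 6.022e23 = 1.7e19.

1.7e19 molecules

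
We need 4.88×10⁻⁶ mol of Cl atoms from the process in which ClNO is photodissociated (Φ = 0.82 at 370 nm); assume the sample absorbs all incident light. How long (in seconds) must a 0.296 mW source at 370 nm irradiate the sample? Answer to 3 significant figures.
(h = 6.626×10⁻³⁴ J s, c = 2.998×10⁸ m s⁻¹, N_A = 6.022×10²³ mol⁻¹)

t ≈ 6500 s

Photons that must be absorbed: 4.88×10⁻⁶ / 0.82 = 5.951×10⁻⁶ mol.
Photon energy: hc/λ = 5.369×10⁻¹⁹ J; per mole, 3.233×10⁵ J mol⁻¹.
Energy required: 5.951×10⁻⁶ × 3.233×10⁵ = 1.924 J.
Time: 1.924 J / 0.000296 W = 6500 s.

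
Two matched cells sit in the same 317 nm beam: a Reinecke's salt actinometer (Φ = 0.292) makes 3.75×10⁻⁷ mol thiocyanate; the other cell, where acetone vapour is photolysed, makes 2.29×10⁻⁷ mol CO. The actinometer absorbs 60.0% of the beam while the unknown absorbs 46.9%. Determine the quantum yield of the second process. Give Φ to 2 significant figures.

Φ = 0.23

Photons absorbed by the actinometer: 3.75×10⁻⁷ / 0.292 = 1.284×10⁻⁶ mol.
Incident flux: 1.284×10⁻⁶ / 0.600 = 2.140×10⁻⁶ einstein.
Absorbed by unknown: 0.469 × 2.140×10⁻⁶ = 1.004×10⁻⁶ mol.
Φ(unknown) = 2.29×10⁻⁷ / 1.004×10⁻⁶ = 0.23.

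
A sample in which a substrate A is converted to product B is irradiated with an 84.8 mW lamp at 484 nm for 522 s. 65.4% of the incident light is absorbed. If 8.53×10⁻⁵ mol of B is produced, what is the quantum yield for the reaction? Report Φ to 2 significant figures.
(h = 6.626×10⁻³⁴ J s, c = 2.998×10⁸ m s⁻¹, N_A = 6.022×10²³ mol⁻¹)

Φ = 0.73

Photon energy at 484 nm: hc/λ = (6.626×10⁻³⁴)(2.998×10⁸)/(484×10⁻⁹) = 4.104×10⁻¹⁹ J.
Energy delivered: (84.8 mW)(522 s) = 44.27 J.
Photons incident: 44.27 / 4.104×10⁻¹⁹ = 1.079×10²⁰, i.e. 1.079×10²⁰/6.022×10²³ = 1.792×10⁻⁴ mol.
Photons absorbed: 0.654 × 1.792×10⁻⁴ = 1.172×10⁻⁴ mol.
Φ = 8.53×10⁻⁵ mol / 1.172×10⁻⁴ mol photons = 0.73.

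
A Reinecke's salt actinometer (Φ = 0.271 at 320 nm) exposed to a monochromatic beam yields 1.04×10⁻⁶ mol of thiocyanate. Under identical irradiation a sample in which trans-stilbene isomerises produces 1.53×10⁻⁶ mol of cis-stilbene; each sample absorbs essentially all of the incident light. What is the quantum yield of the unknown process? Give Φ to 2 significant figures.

Φ = 0.40

Photons absorbed by the actinometer: 1.04×10⁻⁶ / 0.271 = 3.838×10⁻⁶ mol.
Φ(unknown) = 1.53×10⁻⁶ / 3.838×10⁻⁶ = 0.40.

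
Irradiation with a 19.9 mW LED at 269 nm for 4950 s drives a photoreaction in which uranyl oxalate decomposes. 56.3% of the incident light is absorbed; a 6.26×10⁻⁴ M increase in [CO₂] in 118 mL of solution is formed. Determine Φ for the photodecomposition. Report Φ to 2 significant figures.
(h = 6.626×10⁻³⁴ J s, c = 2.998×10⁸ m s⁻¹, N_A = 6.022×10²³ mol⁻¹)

Product: (6.26×10⁻⁴ M)(0.118 L) = 7.387×10⁻⁵ mol.
Photon energy at 269 nm: hc/λ = (6.626×10⁻³⁴)(2.998×10⁸)/(269×10⁻⁹) = 7.385×10⁻¹⁹ J.
Energy delivered: (19.9 mW)(4950 s) = 98.50 J.
Photons incident: 98.50 / 7.385×10⁻¹⁹ = 1.334×10²⁰, i.e. 1.334×10²⁰/6.022×10²³ = 2.215×10⁻⁴ mol.
Photons absorbed: 0.563 × 2.215×10⁻⁴ = 1.247×10⁻⁴ mol.
Φ = 7.387×10⁻⁵ mol / 1.247×10⁻⁴ mol photons = 0.59.

Φ = 0.59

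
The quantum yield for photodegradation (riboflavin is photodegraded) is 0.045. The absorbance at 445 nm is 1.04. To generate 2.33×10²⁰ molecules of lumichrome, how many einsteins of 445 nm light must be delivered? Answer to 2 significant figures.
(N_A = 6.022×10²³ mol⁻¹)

Product: 2.33×10²⁰ / 6.022×10²³ = 3.869×10⁻⁴ mol.
Photons that must be absorbed: 3.869×10⁻⁴ / 0.045 = 0.008598 mol.
Fraction absorbed: 1 − 10^(−1.04) = 0.9088.
Incident photons needed: 0.008598 / 0.9088 = 0.009461 mol.

0.0095 einstein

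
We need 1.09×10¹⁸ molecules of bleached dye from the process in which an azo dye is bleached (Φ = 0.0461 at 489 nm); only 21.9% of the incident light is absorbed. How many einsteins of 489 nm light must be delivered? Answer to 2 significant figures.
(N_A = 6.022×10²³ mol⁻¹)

1.8×10⁻⁴ einstein

Product: 1.09×10¹⁸ / 6.022×10²³ = 1.810×10⁻⁶ mol.
Photons that must be absorbed: 1.810×10⁻⁶ / 0.0461 = 3.926×10⁻⁵ mol.
Incident photons needed: 3.926×10⁻⁵ / 0.219 = 1.793×10⁻⁴ mol.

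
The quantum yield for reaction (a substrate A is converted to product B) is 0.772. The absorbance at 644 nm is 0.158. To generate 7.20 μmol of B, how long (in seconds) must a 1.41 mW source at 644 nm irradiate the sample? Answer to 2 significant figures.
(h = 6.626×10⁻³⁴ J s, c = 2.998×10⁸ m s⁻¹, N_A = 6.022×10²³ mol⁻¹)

t ≈ 4000 s

Product: 7.20 μmol = 7.20×10⁻⁶ mol.
Photons that must be absorbed: 7.20×10⁻⁶ / 0.772 = 9.326×10⁻⁶ mol.
Fraction absorbed: 1 − 10^(−0.158) = 0.3050.
Incident photons needed: 9.326×10⁻⁶ / 0.3050 = 3.058×10⁻⁵ mol.
Photon energy: hc/λ = 3.085×10⁻¹⁹ J; per mole, 1.858×10⁵ J mol⁻¹.
Energy required: 3.058×10⁻⁵ × 1.858×10⁵ = 5.682 J.
Time: 5.682 J / 0.00141 W = 4000 s.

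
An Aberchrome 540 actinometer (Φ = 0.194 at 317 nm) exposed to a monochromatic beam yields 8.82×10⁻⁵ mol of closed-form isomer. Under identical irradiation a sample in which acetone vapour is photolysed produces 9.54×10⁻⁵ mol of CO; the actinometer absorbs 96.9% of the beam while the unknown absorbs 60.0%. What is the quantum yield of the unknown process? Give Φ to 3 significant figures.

Φ = 0.339

Photons absorbed by the actinometer: 8.82×10⁻⁵ / 0.194 = 4.546×10⁻⁴ mol.
Incident flux: 4.546×10⁻⁴ / 0.969 = 4.691×10⁻⁴ einstein.
Absorbed by unknown: 0.600 × 4.691×10⁻⁴ = 2.815×10⁻⁴ mol.
Φ(unknown) = 9.54×10⁻⁵ / 2.815×10⁻⁴ = 0.339.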